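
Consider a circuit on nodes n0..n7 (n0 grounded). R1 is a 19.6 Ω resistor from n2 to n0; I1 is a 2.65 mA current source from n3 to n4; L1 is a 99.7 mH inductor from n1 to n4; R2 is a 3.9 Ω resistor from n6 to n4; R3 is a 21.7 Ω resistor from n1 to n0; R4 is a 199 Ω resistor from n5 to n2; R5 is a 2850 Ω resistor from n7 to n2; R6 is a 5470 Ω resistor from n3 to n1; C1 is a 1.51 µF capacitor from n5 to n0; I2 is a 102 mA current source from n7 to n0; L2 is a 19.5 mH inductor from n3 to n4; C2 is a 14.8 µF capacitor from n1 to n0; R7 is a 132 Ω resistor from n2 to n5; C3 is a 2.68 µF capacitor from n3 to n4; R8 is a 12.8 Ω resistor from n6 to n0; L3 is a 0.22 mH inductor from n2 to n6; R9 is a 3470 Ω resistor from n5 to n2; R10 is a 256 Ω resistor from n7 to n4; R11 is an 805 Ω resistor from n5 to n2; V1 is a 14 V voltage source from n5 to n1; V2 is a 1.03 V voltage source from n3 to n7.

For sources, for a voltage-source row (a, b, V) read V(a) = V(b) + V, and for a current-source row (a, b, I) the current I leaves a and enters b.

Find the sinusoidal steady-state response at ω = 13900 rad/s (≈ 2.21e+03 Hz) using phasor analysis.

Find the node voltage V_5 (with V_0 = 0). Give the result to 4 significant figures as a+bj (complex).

12.59+0.4662j V

Apply KCL at each of the 7 non-ground nodes and solve the resulting linear system.
Node n1: branches {L1, R3, R6, C2, V1} → V_1 = -1.405+0.4662j
Node n2: branches {R1, R4, R5, R7, L3, R9, R11} → V_2 = 0.5506+0.2866j
Node n3: branches {I1, R6, L2, C3, V2} → V_3 = -0.2592+2.794j
Node n4: branches {I1, L1, R2, L2, C3, R10} → V_4 = 0.1220-0.1468j
Node n5: branches {R4, C1, R7, R9, R11, V1} → V_5 = 12.59+0.4662j
Node n6: branches {R2, R8, L3} → V_6 = 0.5164-0.1460j
Node n7: branches {R5, I2, R10, V2} → V_7 = -1.289+2.794j
Source currents: i(V1)=-0.1604-0.2669j, i(V2)=0.09584+0.01237j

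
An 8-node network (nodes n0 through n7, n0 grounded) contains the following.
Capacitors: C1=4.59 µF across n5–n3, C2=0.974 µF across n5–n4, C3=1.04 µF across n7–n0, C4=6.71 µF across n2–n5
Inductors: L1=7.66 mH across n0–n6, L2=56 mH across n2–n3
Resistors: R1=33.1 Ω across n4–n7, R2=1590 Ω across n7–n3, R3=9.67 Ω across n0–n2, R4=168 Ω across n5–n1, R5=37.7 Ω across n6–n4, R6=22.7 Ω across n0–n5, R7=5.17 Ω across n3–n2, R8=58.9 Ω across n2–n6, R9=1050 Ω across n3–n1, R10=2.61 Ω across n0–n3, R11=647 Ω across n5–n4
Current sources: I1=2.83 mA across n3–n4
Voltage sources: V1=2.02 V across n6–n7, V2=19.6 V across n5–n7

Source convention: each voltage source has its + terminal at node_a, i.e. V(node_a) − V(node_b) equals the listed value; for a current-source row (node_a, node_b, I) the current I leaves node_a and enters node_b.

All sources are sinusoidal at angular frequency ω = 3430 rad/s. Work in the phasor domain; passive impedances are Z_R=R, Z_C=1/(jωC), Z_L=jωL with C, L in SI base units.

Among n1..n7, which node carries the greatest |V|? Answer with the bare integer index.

MNA unknowns: 7 node voltages V₁..V_7 plus 2 source currents (V1, V2)
C1: Y=0.000+0.01574j on G[5,3]
C2: Y=0.000+0.003341j on G[5,4]
L1: Y=0.000-0.03806j on G[0,6]
R1: Y=0.03021+0.000j on G[4,7]
R2: Y=0.0006289+0.000j on G[7,3]
R3: Y=0.1034+0.000j on G[0,2]
R4: Y=0.005952+0.000j on G[5,1]
L2: Y=0.000-0.005206j on G[2,3]
C3: Y=0.000+0.003567j on G[7,0]
R5: Y=0.02653+0.000j on G[6,4]
R6: Y=0.04405+0.000j on G[0,5]
R7: Y=0.1934+0.000j on G[3,2]
R8: Y=0.01698+0.000j on G[2,6]
R9: Y=0.0009524+0.000j on G[3,1]
R10: Y=0.3831+0.000j on G[0,3]
C4: Y=0.000+0.02302j on G[2,5]
I1: z[3]−=0.00283, z[4]+=0.00283
R11: Y=0.001546+0.000j on G[5,4]
V1: row V6−V7=2.02, i_V1 at 6,7
V2: row V5−V7=19.6, i_V2 at 5,7
solve → V1=3.906-8.446j, V2=0.1930-0.2046j, V3=0.3151+0.02151j, V4=-13.57-8.766j, V5=4.480-9.800j, V6=-13.10-9.800j, V7=-15.12-9.800j
aux → i_V1=0.5861-0.3082j, i_V2=-0.6076+0.2168j

7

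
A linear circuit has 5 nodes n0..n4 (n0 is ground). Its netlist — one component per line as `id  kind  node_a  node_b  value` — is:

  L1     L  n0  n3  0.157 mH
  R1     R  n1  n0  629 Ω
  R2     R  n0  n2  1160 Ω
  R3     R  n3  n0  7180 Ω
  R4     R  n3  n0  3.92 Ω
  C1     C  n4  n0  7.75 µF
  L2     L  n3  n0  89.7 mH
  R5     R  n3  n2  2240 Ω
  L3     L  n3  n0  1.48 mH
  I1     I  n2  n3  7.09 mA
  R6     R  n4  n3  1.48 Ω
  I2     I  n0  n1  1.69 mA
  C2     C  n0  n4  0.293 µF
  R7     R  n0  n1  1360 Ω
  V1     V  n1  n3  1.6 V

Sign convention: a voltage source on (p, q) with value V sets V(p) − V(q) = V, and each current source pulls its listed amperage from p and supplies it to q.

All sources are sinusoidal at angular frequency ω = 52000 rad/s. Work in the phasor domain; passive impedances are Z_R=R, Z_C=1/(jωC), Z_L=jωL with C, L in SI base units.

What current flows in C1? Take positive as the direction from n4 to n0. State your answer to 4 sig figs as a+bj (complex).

Element admittances at ω=52000 rad/s:
  Y(L1) = 0.000-0.1225j S between n0,n3
  Y(R1) = 0.001590+0.000j S between n1,n0
  Y(R2) = 0.0008621+0.000j S between n0,n2
  Y(R3) = 0.0001393+0.000j S between n3,n0
  Y(R4) = 0.2551+0.000j S between n3,n0
  Y(C1) = 0.000+0.4030j S between n4,n0
  Y(L2) = 0.000-0.0002144j S between n3,n0
  Y(R5) = 0.0004464+0.000j S between n3,n2
  Y(L3) = 0.000-0.01299j S between n3,n0
  I1: injects 0.00709 A into n3 (from n2)
  Y(R6) = 0.6757+0.000j S between n4,n3
  I2: injects 0.00169 A into n1 (from n0)
  Y(C2) = 0.000+0.01524j S between n0,n4
  Y(R7) = 0.0007353+0.000j S between n0,n1
  V1: constraint V(n1)−V(n3) = 1.6
Assemble and solve the 5×5 MNA system:
  V(n1)=1.605-0.001949j  V(n2)=-5.417-0.0006650j  V(n3)=0.005204-0.001949j  V(n4)=0.002890-0.003738j
  i(V1)=-0.002042+4.532e-06j

0.001506+0.001165j A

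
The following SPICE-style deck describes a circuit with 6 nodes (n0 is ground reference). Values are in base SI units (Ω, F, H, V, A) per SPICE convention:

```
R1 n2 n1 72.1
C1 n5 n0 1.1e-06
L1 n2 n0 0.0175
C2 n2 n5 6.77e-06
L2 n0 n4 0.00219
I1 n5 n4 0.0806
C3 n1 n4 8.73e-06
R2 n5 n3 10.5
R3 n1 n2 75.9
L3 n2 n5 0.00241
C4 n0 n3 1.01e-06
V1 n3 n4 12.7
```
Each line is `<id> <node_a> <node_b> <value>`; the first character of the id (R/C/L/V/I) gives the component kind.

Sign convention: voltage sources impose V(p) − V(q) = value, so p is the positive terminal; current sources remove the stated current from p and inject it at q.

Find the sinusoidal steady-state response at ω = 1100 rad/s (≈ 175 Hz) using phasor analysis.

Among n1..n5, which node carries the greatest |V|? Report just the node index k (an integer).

Element admittances at ω=1100 rad/s:
  Y(R1) = 0.01387+0.000j S between n2,n1
  Y(C1) = 0.000+0.001210j S between n5,n0
  Y(L1) = 0.000-0.05195j S between n2,n0
  Y(C2) = 0.000+0.007447j S between n2,n5
  Y(L2) = 0.000-0.4151j S between n0,n4
  I1: injects 0.0806 A into n4 (from n5)
  Y(C3) = 0.000+0.009603j S between n1,n4
  Y(R2) = 0.09524+0.000j S between n5,n3
  Y(R3) = 0.01318+0.000j S between n1,n2
  Y(L3) = 0.000-0.3772j S between n2,n5
  Y(C4) = 0.000+0.001111j S between n0,n3
  V1: constraint V(n3)−V(n4) = 12.7
Assemble and solve the 6×6 MNA system:
  V(n1)=8.352-0.5267j  V(n2)=8.418+2.792j  V(n3)=11.71-0.3410j  V(n4)=-0.9948-0.3410j  V(n5)=9.358+3.189j
  i(V1)=-0.2239+0.3232j

3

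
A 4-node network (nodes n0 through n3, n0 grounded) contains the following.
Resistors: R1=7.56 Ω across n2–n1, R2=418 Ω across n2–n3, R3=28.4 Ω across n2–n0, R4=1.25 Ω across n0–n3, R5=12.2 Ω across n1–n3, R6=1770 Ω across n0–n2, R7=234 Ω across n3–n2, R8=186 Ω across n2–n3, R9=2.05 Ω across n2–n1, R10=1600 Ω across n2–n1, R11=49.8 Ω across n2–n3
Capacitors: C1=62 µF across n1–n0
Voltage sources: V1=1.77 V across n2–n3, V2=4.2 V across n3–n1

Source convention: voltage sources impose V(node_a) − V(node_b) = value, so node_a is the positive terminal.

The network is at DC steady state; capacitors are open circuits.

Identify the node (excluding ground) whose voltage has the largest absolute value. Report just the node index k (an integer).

1

Element admittances at DC:
  Y(R1) = 0.1323 S between n2,n1
  Y(R2) = 0.002392 S between n2,n3
  Y(C1) = 0.000 S between n1,n0
  Y(R3) = 0.03521 S between n2,n0
  Y(R4) = 0.8000 S between n0,n3
  Y(R5) = 0.08197 S between n1,n3
  Y(R6) = 0.0005650 S between n0,n2
  Y(R7) = 0.004274 S between n3,n2
  Y(R8) = 0.005376 S between n2,n3
  Y(R9) = 0.4878 S between n2,n1
  Y(R10) = 0.0006250 S between n2,n1
  Y(R11) = 0.02008 S between n2,n3
  V1: constraint V(n2)−V(n3) = 1.77
  V2: constraint V(n3)−V(n1) = 4.2
Assemble and solve the 5×5 MNA system:
  V(n1)=-4.276  V(n2)=1.694  V(n3)=-0.07577
  i(V1)=-3.823  i(V2)=-4.050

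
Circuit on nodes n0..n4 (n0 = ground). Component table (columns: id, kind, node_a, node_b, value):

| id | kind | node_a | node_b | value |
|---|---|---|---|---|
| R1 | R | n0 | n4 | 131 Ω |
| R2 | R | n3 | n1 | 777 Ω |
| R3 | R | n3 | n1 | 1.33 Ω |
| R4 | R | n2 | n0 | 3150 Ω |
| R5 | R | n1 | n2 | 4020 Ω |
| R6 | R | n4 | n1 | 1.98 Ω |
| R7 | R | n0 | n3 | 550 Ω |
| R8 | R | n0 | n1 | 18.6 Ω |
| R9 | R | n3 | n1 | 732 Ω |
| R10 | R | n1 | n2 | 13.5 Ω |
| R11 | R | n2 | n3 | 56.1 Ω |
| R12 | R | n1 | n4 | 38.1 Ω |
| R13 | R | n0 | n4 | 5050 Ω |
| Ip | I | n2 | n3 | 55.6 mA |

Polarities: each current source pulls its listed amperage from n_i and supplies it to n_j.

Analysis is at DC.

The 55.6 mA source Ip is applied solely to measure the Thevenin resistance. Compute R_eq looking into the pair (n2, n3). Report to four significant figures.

R_eq = 11.66 Ω

MNA unknowns: 4 node voltages V₁..V_4
R1: Y=0.007634 on G[0,4]
R2: Y=0.001287 on G[3,1]
R3: Y=0.7519 on G[3,1]
R4: Y=0.0003175 on G[2,0]
R5: Y=0.0002488 on G[1,2]
R6: Y=0.5051 on G[4,1]
R7: Y=0.001818 on G[0,3]
R8: Y=0.05376 on G[0,1]
R9: Y=0.001366 on G[3,1]
R10: Y=0.07407 on G[1,2]
R11: Y=0.01783 on G[2,3]
R12: Y=0.02625 on G[1,4]
R13: Y=0.0001980 on G[0,4]
Ip: z[2]−=0.0556, z[3]+=0.0556
solve → V1=0.001280, V2=-0.5888, V3=0.05951, V4=0.001262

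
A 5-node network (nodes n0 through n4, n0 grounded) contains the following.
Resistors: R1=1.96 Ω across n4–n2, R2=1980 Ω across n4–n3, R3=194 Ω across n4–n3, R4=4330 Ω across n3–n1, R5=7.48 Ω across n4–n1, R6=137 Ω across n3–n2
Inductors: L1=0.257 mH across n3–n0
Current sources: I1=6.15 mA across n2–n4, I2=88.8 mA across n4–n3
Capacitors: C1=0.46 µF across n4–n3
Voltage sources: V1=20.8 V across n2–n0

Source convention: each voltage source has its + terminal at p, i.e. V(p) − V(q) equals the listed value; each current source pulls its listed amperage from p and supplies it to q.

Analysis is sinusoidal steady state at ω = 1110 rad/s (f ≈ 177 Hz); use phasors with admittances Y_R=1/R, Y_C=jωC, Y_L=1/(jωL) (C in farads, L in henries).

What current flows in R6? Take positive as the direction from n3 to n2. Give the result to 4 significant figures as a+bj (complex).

-0.1518+0.0007515j A

Element admittances at ω=1110 rad/s:
  Y(R1) = 0.5102+0.000j S between n4,n2
  Y(R2) = 0.0005051+0.000j S between n4,n3
  Y(R3) = 0.005155+0.000j S between n4,n3
  Y(L1) = 0.000-3.505j S between n3,n0
  I1: injects 0.00615 A into n4 (from n2)
  Y(C1) = 0.000+0.0005106j S between n4,n3
  Y(R4) = 0.0002309+0.000j S between n3,n1
  I2: injects 0.0888 A into n3 (from n4)
  Y(R5) = 0.1337+0.000j S between n4,n1
  Y(R6) = 0.007299+0.000j S between n3,n2
  V1: constraint V(n2)−V(n0) = 20.8
Assemble and solve the 5×5 MNA system:
  V(n1)=20.37-0.01880j  V(n2)=20.80+0.000j  V(n3)=-0.002553+0.1030j  V(n4)=20.40-0.01901j
  i(V1)=-0.3609-0.008949j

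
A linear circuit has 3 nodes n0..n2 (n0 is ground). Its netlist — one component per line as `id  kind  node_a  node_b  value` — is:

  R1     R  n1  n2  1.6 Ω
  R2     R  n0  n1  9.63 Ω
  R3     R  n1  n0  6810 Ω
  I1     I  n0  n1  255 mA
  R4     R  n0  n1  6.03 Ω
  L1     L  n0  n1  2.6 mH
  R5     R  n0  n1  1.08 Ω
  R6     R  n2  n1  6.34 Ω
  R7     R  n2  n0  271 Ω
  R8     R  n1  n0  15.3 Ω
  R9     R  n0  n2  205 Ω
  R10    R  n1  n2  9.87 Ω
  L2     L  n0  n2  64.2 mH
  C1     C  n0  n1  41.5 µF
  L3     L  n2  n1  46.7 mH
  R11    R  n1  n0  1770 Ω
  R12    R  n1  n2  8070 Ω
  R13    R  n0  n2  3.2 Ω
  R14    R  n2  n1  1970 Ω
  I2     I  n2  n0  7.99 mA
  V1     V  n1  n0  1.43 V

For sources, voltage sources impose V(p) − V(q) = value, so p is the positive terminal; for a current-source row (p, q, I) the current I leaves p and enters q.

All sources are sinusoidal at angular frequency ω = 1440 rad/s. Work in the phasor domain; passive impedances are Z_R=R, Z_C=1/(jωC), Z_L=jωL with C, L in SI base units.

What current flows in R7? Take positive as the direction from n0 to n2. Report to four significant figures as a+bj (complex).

-0.003847-1.688e-05j A

MNA unknowns: 2 node voltages V₁..V_2 plus 1 source current (V1)
R1: Y=0.6250+0.000j on G[1,2]
R2: Y=0.1038+0.000j on G[0,1]
R3: Y=0.0001468+0.000j on G[1,0]
I1: z[0]−=0.255, z[1]+=0.255
R4: Y=0.1658+0.000j on G[0,1]
L1: Y=0.000-0.2671j on G[0,1]
R5: Y=0.9259+0.000j on G[0,1]
R6: Y=0.1577+0.000j on G[2,1]
R7: Y=0.003690+0.000j on G[2,0]
R8: Y=0.06536+0.000j on G[1,0]
R9: Y=0.004878+0.000j on G[0,2]
R10: Y=0.1013+0.000j on G[1,2]
L2: Y=0.000-0.01082j on G[0,2]
C1: Y=0.000+0.05976j on G[0,1]
L3: Y=0.000-0.01487j on G[2,1]
R11: Y=0.0005650+0.000j on G[1,0]
R12: Y=0.0001239+0.000j on G[1,2]
R13: Y=0.3125+0.000j on G[0,2]
R14: Y=0.0005076+0.000j on G[2,1]
I2: z[2]−=0.00799, z[0]+=0.00799
V1: row V1−V0=1.43, i_V1 at 1,0
solve → V1=1.430+0.000j, V2=1.042+0.004573j
aux → i_V1=-1.892+0.3063j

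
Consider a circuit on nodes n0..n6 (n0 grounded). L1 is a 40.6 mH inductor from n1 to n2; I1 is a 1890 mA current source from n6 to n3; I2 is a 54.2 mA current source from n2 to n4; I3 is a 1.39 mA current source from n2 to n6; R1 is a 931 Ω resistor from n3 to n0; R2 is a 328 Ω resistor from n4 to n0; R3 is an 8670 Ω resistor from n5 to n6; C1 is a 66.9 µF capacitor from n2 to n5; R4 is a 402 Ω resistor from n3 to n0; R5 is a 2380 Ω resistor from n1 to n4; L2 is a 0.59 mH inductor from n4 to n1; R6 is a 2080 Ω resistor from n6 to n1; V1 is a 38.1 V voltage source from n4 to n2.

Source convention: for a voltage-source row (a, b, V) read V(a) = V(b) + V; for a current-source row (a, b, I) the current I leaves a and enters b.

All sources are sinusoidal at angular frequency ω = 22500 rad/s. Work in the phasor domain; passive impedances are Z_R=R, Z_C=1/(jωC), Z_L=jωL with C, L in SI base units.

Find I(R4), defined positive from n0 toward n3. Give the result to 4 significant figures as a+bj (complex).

-1.320+0.000j A

MNA unknowns: 6 node voltages V₁..V_6 plus 1 source current (V1)
L1: Y=0.000-0.001095j on G[1,2]
I1: z[6]−=1.89, z[3]+=1.89
I2: z[2]−=0.0542, z[4]+=0.0542
I3: z[2]−=0.00139, z[6]+=0.00139
R1: Y=0.001074+0.000j on G[3,0]
R2: Y=0.003049+0.000j on G[4,0]
R3: Y=0.0001153+0.000j on G[5,6]
C1: Y=0.000+1.505j on G[2,5]
R4: Y=0.002488+0.000j on G[3,0]
R5: Y=0.0004202+0.000j on G[1,4]
L2: Y=0.000-0.07533j on G[4,1]
R6: Y=0.0004808+0.000j on G[6,1]
V1: row V4−V2=38.1, i_V1 at 4,2
solve → V1=-620.6-19.97j, V2=-658.0+0.000j, V3=530.6+0.000j, V4=-619.9+0.000j, V5=-658.0+0.2405j, V6=-3796-16.06j
aux → i_V1=0.4394+0.04284j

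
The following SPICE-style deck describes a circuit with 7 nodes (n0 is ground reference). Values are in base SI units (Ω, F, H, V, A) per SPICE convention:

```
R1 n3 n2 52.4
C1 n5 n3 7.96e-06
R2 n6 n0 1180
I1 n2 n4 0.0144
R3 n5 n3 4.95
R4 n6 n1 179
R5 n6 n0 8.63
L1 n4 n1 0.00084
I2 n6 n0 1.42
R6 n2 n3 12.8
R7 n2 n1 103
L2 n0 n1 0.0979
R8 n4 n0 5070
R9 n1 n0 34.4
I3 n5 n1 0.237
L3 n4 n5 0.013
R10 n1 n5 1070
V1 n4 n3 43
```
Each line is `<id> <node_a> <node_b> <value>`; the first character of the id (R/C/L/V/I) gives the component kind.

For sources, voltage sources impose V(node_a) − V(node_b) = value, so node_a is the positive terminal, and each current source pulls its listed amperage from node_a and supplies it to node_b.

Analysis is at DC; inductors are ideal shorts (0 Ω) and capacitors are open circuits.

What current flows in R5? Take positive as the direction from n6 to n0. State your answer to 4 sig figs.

Apply KCL at each of the 6 non-ground nodes and solve the resulting linear system.
Node n1: branches {R4, L1, R7, L2, R9, I3, R10} → V_1 = 0.000
Node n2: branches {R1, I1, R6, R7} → V_2 = -39.23
Node n3: branches {R1, C1, R3, R6, V1} → V_3 = -43.00
Node n4: branches {I1, L1, R8, L3, V1} → V_4 = 0.000
Node n5: branches {C1, R3, I3, L3, R10} → V_5 = 0.000
Node n6: branches {R2, R4, R5, I2} → V_6 = -11.61
Source currents: i(L1)=0.1439, i(L2)=0.06486, i(L3)=8.924, i(V1)=-9.053

-1.345 A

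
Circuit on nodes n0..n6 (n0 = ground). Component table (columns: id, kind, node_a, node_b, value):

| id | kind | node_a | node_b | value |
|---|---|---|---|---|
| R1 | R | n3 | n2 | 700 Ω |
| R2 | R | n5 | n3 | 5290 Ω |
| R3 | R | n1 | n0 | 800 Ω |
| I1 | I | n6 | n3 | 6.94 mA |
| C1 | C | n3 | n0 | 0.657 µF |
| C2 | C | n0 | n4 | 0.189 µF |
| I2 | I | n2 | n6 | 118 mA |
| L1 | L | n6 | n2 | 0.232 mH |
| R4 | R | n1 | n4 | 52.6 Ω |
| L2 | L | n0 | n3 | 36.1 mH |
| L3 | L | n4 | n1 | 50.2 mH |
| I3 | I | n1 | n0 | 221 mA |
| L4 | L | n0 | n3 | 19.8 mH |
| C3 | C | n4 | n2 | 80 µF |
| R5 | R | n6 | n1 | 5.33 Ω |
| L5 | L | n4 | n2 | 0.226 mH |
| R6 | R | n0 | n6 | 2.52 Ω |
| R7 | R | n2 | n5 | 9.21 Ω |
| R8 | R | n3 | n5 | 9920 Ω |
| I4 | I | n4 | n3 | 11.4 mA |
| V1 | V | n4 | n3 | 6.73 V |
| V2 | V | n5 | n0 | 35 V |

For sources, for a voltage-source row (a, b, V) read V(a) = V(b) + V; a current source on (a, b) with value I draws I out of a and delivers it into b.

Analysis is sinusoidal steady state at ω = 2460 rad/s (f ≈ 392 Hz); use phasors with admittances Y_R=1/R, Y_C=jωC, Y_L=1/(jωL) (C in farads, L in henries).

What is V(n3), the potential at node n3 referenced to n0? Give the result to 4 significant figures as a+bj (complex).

0.3586+1.268j V

Apply KCL at each of the 6 non-ground nodes and solve the resulting linear system.
Node n1: branches {R3, R4, L3, I3, R5} → V_1 = 5.956-0.2313j
Node n2: branches {R1, I2, L1, C3, L5, R7} → V_2 = 7.081+1.296j
Node n3: branches {R1, R2, I1, C1, L2, L4, R8, I4, V1} → V_3 = 0.3586+1.268j
Node n4: branches {C2, R4, L3, C3, L5, I4, V1} → V_4 = 7.089+1.268j
Node n5: branches {R2, R7, R8, V2} → V_5 = 35.00+0.000j
Node n6: branches {I1, I2, L1, R5, R6} → V_6 = 6.994-0.3358j
Source currents: i(V1)=0.0002758-0.01049j, i(V2)=-3.041+0.1411j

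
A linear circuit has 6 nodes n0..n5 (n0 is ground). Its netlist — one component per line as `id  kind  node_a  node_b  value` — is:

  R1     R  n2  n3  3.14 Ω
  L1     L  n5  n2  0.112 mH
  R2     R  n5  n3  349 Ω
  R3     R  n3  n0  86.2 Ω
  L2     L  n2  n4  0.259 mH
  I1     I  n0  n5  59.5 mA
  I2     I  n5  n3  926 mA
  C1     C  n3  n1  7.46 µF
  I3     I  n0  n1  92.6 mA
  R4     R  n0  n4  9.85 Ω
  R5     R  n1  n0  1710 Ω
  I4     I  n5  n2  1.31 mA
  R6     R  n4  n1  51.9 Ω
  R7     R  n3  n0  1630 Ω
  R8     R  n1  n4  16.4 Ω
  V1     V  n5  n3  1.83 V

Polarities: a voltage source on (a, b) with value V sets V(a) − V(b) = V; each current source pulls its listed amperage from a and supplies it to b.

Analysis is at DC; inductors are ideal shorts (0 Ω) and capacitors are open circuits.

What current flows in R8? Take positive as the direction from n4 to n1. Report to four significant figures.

-0.06919 A

MNA unknowns: 5 node voltages V₁..V_5 plus 3 source currents (L1, L2, V1)
R1: Y=0.3185 on G[2,3]
L1: row V5−V2=0, i_L1 at 5,2
R2: Y=0.002865 on G[5,3]
R3: Y=0.01160 on G[3,0]
L2: row V2−V4=0, i_L2 at 2,4
I1: z[0]−=0.0595, z[5]+=0.0595
I2: z[5]−=0.926, z[3]+=0.926
C1: Y=0.000 on G[3,1]
I3: z[0]−=0.0926, z[1]+=0.0926
R4: Y=0.1015 on G[0,4]
R5: Y=0.0005848 on G[1,0]
I4: z[5]−=0.00131, z[2]+=0.00131
R6: Y=0.01927 on G[4,1]
R7: Y=0.0006135 on G[3,0]
R8: Y=0.06098 on G[1,4]
V1: row V5−V3=1.83, i_V1 at 5,3
solve → V1=2.655, V2=1.520, V3=-0.3098, V4=1.520, V5=1.520
aux → i_L1=0.6448, i_L2=0.06328, i_V1=-1.518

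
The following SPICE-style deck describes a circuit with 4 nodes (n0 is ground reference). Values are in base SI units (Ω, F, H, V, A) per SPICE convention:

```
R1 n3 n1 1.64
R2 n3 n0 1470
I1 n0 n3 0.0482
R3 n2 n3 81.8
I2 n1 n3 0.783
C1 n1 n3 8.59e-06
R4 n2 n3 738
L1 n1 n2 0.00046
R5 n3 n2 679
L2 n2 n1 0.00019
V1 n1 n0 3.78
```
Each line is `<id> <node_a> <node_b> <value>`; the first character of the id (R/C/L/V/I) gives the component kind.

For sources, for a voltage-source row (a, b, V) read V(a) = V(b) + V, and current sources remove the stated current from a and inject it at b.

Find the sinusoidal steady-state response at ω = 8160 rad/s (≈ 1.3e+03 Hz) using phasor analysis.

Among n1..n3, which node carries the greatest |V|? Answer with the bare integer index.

Apply KCL at each of the 3 non-ground nodes and solve the resulting linear system.
Node n1: branches {R1, I2, C1, L1, L2, V1} → V_1 = 3.780+0.000j
Node n2: branches {R3, R4, L1, R5, L2} → V_2 = 3.783+0.02156j
Node n3: branches {R1, R2, I1, R3, I2, C1, R4, R5} → V_3 = 5.088-0.1461j
Source currents: i(V1)=0.04474+9.940e-05j

3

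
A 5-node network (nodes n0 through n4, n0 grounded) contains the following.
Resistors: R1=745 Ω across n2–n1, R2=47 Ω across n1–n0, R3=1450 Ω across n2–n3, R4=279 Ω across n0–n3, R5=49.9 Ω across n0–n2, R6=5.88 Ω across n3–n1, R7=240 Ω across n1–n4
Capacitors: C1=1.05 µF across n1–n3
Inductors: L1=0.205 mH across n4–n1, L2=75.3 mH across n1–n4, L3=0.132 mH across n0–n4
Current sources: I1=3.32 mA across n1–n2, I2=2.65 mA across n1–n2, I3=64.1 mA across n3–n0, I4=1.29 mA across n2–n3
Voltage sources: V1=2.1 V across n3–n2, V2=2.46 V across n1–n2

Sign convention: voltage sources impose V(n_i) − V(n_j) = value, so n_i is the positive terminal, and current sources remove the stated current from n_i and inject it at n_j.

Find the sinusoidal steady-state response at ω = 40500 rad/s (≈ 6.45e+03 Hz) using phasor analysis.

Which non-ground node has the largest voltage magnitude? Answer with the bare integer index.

Apply KCL at each of the 4 non-ground nodes and solve the resulting linear system.
Node n1: branches {R1, C1, R2, L1, I1, I2, L2, R6, R7, V2} → V_1 = -0.08315-0.1314j
Node n2: branches {R1, R3, I1, I2, R5, I4, V1, V2} → V_2 = -2.543-0.1314j
Node n3: branches {C1, R3, R4, I3, R6, I4, V1} → V_3 = -0.4432-0.1314j
Node n4: branches {L1, L2, L3, R7} → V_4 = -0.03155-0.05227j
Source currents: i(V1)=-0.001445+0.01578j, i(V2)=-0.05895-0.01841j

2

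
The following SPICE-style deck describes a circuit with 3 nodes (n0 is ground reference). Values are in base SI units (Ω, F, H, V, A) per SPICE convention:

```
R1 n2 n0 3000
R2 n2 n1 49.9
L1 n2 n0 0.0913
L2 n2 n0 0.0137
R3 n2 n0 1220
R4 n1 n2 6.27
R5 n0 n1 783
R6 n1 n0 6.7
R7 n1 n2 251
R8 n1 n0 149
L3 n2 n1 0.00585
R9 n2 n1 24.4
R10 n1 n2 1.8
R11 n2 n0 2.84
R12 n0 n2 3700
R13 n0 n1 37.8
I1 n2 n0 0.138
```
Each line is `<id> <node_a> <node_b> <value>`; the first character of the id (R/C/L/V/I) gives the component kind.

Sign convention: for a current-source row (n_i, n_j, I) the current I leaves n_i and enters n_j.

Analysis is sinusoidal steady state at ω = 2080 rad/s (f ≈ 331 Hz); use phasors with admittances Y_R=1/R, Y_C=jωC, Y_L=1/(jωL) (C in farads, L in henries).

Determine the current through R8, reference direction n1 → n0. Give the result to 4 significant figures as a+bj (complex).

-0.001486-9.837e-05j A

Element admittances at ω=2080 rad/s:
  Y(R1) = 0.0003333+0.000j S between n2,n0
  Y(R2) = 0.02004+0.000j S between n2,n1
  Y(L1) = 0.000-0.005266j S between n2,n0
  Y(L2) = 0.000-0.03509j S between n2,n0
  Y(R3) = 0.0008197+0.000j S between n2,n0
  Y(R4) = 0.1595+0.000j S between n1,n2
  Y(R5) = 0.001277+0.000j S between n0,n1
  Y(R6) = 0.1493+0.000j S between n1,n0
  Y(R7) = 0.003984+0.000j S between n1,n2
  Y(R8) = 0.006711+0.000j S between n1,n0
  Y(L3) = 0.000-0.08218j S between n2,n1
  Y(R9) = 0.04098+0.000j S between n2,n1
  Y(R10) = 0.5556+0.000j S between n1,n2
  Y(R11) = 0.3521+0.000j S between n2,n0
  Y(R12) = 0.0002703+0.000j S between n0,n2
  Y(R13) = 0.02646+0.000j S between n0,n1
  I1: injects 0.138 A into n0 (from n2)
Assemble and solve the 2×2 MNA system:
  V(n1)=-0.2214-0.01466j  V(n2)=-0.2726-0.02350j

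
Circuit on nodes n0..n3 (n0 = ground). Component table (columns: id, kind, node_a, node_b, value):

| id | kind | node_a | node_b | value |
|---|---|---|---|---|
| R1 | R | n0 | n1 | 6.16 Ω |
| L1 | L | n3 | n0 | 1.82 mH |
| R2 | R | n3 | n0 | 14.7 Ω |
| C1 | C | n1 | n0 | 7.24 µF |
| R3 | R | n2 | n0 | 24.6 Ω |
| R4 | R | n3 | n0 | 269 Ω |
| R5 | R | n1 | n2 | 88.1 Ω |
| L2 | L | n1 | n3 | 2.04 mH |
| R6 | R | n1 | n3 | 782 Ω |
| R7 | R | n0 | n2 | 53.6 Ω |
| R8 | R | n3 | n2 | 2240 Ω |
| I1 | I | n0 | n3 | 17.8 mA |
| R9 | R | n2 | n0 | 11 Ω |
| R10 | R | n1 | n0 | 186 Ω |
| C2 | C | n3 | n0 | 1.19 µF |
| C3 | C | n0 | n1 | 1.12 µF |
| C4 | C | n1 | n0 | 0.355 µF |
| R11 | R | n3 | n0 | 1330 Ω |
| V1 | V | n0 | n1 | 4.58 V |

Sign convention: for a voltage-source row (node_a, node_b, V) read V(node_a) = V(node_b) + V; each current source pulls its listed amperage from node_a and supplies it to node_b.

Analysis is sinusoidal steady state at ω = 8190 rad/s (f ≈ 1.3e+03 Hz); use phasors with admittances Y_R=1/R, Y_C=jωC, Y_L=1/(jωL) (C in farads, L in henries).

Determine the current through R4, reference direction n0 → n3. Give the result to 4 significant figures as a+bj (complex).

0.006037-0.004198j A

Apply KCL at each of the 3 non-ground nodes and solve the resulting linear system.
Node n1: branches {R1, C1, R5, L2, R6, R10, C3, C4, V1} → V_1 = -4.580+0.000j
Node n2: branches {R3, R5, R7, R8, R9} → V_2 = -0.3254+0.003111j
Node n3: branches {L1, R2, R4, L2, R6, R8, I1, C2, R11} → V_3 = -1.624+1.129j
Source currents: i(V1)=-0.8878-0.1515j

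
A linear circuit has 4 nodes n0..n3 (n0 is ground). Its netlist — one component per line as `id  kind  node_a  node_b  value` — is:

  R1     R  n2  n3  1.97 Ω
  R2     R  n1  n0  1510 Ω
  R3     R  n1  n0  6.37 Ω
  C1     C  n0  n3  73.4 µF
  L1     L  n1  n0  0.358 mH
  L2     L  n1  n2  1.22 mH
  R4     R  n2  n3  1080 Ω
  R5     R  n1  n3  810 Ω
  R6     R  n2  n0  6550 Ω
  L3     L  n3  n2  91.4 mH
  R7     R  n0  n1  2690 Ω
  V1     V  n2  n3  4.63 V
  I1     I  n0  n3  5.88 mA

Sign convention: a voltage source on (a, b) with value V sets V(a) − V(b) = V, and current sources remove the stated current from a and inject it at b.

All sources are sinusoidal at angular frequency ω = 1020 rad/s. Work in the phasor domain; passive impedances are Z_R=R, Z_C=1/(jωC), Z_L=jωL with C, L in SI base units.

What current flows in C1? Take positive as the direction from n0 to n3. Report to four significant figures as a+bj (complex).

0.002192+0.3941j A

Apply KCL at each of the 3 non-ground nodes and solve the resulting linear system.
Node n1: branches {R2, R3, L1, L2, R5, R7} → V_1 = -0.1432+0.01125j
Node n2: branches {R1, L2, R4, R6, L3, V1} → V_2 = -0.6336+0.02928j
Node n3: branches {R1, C1, R4, R5, L3, V1, I1} → V_3 = -5.264+0.02928j
Source currents: i(V1)=-2.369-0.3444j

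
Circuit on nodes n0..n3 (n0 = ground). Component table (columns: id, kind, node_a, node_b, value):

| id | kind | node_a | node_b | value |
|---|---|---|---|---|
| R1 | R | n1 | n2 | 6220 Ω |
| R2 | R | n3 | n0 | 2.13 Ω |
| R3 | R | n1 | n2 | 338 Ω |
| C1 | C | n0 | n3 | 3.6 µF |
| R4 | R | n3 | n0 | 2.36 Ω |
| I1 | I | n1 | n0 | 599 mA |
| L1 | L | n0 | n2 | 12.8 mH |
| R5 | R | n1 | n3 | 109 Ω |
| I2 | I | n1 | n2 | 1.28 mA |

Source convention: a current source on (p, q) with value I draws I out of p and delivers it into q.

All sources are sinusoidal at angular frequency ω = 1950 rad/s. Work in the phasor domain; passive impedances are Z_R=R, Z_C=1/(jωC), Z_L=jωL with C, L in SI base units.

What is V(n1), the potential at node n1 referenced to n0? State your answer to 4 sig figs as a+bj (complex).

-49.26-0.9651j V

MNA unknowns: 3 node voltages V₁..V_3
R1: Y=0.0001608+0.000j on G[1,2]
R2: Y=0.4695+0.000j on G[3,0]
R3: Y=0.002959+0.000j on G[1,2]
C1: Y=0.000+0.007020j on G[0,3]
R4: Y=0.4237+0.000j on G[3,0]
I1: z[1]−=0.599, z[0]+=0.599
L1: Y=0.000-0.04006j on G[0,2]
R5: Y=0.009174+0.000j on G[1,3]
I2: z[1]−=0.00128, z[2]+=0.00128
solve → V1=-49.26-0.9651j, V2=-0.2196-3.786j, V3=-0.5008-0.005916j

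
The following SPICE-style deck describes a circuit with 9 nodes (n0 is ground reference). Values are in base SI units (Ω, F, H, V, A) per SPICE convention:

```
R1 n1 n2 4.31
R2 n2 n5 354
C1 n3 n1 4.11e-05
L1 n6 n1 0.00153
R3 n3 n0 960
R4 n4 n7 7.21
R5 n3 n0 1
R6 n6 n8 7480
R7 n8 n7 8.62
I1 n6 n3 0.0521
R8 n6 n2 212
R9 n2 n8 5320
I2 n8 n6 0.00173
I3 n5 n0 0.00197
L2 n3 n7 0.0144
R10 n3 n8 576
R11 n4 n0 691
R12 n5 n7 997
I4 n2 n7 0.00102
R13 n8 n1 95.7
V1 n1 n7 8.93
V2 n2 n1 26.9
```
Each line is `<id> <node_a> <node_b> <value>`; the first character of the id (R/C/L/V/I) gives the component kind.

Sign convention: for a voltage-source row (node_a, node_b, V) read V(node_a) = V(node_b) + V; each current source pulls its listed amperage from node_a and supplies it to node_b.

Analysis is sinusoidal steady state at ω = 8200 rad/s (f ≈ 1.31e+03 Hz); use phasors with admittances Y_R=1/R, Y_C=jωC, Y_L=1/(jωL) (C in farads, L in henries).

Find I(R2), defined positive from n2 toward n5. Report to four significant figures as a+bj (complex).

0.02797+0.000j A

Element admittances at ω=8200 rad/s:
  Y(R1) = 0.2320+0.000j S between n1,n2
  Y(R2) = 0.002825+0.000j S between n2,n5
  Y(C1) = 0.000+0.3370j S between n3,n1
  Y(L1) = 0.000-0.07971j S between n6,n1
  Y(R3) = 0.001042+0.000j S between n3,n0
  Y(R4) = 0.1387+0.000j S between n4,n7
  Y(R5) = 1.000+0.000j S between n3,n0
  Y(R6) = 0.0001337+0.000j S between n6,n8
  Y(R7) = 0.1160+0.000j S between n8,n7
  I1: injects 0.0521 A into n3 (from n6)
  Y(R8) = 0.004717+0.000j S between n6,n2
  Y(R9) = 0.0001880+0.000j S between n2,n8
  I2: injects 0.00173 A into n6 (from n8)
  I3: injects 0.00197 A into n0 (from n5)
  Y(L2) = 0.000-0.008469j S between n3,n7
  Y(R10) = 0.001736+0.000j S between n3,n8
  Y(R11) = 0.001447+0.000j S between n4,n0
  Y(R12) = 0.001003+0.000j S between n5,n7
  I4: injects 0.00102 A into n7 (from n2)
  Y(R13) = 0.01045+0.000j S between n8,n1
  V1: constraint V(n1)−V(n7) = 8.93
  V2: constraint V(n2)−V(n1) = 26.9
Assemble and solve the 10×10 MNA system:
  V(n1)=-0.2198+0.08091j  V(n2)=26.68+0.08091j  V(n3)=0.01112-0.0001158j  V(n4)=-9.055+0.08007j  V(n5)=16.78+0.08091j  V(n6)=-0.1625+1.024j  V(n7)=-9.150+0.08091j  V(n8)=-8.252+0.08079j
  i(V1)=-0.1436+0.07771j  i(V2)=-6.403+0.004448j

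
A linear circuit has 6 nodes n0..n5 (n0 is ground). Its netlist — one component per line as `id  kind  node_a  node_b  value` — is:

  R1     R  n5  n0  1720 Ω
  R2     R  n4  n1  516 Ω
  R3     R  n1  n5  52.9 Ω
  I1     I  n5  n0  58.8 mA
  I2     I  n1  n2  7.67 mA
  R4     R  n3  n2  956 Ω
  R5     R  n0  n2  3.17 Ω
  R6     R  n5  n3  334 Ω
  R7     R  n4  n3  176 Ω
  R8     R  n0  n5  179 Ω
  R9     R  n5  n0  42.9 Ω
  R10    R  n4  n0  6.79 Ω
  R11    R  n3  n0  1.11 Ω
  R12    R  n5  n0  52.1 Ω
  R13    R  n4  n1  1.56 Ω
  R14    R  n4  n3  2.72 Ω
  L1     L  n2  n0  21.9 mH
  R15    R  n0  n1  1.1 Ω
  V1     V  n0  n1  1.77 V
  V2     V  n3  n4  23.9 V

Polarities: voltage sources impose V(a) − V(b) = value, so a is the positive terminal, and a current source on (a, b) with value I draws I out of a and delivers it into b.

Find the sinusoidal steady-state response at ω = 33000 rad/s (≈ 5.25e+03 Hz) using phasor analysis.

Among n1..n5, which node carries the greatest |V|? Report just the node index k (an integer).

MNA unknowns: 5 node voltages V₁..V_5 plus 2 source currents (V1, V2)
R1: Y=0.0005814+0.000j on G[5,0]
R2: Y=0.001938+0.000j on G[4,1]
R3: Y=0.01890+0.000j on G[1,5]
I1: z[5]−=0.0588, z[0]+=0.0588
I2: z[1]−=0.00767, z[2]+=0.00767
R4: Y=0.001046+0.000j on G[3,2]
R5: Y=0.3155+0.000j on G[0,2]
R6: Y=0.002994+0.000j on G[5,3]
R7: Y=0.005682+0.000j on G[4,3]
R8: Y=0.005587+0.000j on G[0,5]
R9: Y=0.02331+0.000j on G[5,0]
R10: Y=0.1473+0.000j on G[4,0]
R11: Y=0.9009+0.000j on G[3,0]
R12: Y=0.01919+0.000j on G[5,0]
R13: Y=0.6410+0.000j on G[4,1]
R14: Y=0.3676+0.000j on G[4,3]
L1: Y=0.000-0.001384j on G[2,0]
R15: Y=0.9091+0.000j on G[0,1]
V1: row V0−V1=1.77, i_V1 at 0,1
V2: row V3−V4=23.9, i_V2 at 3,4
solve → V1=-1.770+0.000j, V2=0.05883+0.0002572j, V3=10.47+1.587e-07j, V4=-13.43+1.587e-07j, V5=-0.8632+6.734e-09j
aux → i_V1=5.879-1.022e-07j, i_V2=-18.40+1.254e-07j

4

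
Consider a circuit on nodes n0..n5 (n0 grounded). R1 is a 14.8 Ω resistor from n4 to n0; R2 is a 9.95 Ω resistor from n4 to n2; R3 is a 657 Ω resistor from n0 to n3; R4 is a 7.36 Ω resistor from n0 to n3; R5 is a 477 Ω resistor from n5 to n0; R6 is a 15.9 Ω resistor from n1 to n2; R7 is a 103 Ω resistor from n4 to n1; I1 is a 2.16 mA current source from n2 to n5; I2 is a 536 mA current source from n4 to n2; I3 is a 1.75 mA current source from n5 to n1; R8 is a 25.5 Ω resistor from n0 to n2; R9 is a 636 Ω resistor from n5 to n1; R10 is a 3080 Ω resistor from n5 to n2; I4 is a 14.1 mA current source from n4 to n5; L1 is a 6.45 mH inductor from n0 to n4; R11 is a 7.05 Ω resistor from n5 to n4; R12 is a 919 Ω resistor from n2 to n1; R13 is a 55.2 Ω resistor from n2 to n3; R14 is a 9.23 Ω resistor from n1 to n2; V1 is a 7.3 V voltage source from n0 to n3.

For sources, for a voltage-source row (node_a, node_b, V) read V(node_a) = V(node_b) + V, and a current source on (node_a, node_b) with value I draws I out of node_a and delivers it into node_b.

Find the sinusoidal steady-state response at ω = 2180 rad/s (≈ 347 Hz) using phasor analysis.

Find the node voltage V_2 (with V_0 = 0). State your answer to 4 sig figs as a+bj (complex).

1.239-0.7620j V

MNA unknowns: 5 node voltages V₁..V_5 plus 1 source current (V1)
R1: Y=0.06757+0.000j on G[4,0]
R2: Y=0.1005+0.000j on G[4,2]
R3: Y=0.001522+0.000j on G[0,3]
R4: Y=0.1359+0.000j on G[0,3]
R5: Y=0.002096+0.000j on G[5,0]
R6: Y=0.06289+0.000j on G[1,2]
R7: Y=0.009709+0.000j on G[4,1]
I1: z[2]−=0.00216, z[5]+=0.00216
I2: z[4]−=0.536, z[2]+=0.536
I3: z[5]−=0.00175, z[1]+=0.00175
R8: Y=0.03922+0.000j on G[0,2]
R9: Y=0.001572+0.000j on G[5,1]
R10: Y=0.0003247+0.000j on G[5,2]
I4: z[4]−=0.0141, z[5]+=0.0141
L1: Y=0.000-0.07112j on G[0,4]
R11: Y=0.1418+0.000j on G[5,4]
R12: Y=0.001088+0.000j on G[2,1]
R13: Y=0.01812+0.000j on G[2,3]
R14: Y=0.1083+0.000j on G[1,2]
V1: row V0−V3=7.3, i_V1 at 0,3
solve → V1=1.067-0.7860j, V2=1.239-0.7620j, V3=-7.300+0.000j, V4=-1.745-1.155j, V5=-1.583-1.133j
aux → i_V1=-1.158+0.01381j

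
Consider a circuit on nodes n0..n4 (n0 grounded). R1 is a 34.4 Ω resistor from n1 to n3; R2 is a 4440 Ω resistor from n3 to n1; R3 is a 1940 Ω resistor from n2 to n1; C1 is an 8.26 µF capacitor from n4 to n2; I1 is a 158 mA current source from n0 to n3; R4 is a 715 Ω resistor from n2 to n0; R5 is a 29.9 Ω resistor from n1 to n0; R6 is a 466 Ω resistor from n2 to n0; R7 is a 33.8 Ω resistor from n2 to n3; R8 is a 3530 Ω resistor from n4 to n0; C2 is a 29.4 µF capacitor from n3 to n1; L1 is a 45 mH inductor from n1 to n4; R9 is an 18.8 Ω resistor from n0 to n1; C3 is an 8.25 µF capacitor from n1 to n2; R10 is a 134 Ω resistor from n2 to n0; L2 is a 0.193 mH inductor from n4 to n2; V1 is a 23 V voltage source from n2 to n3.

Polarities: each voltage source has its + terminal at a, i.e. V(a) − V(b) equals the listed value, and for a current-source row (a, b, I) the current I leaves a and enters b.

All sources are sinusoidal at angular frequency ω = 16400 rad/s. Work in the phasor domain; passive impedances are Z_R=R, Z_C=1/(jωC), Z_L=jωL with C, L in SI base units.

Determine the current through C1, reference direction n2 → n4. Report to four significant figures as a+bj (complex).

Element admittances at ω=16400 rad/s:
  Y(R1) = 0.02907+0.000j S between n1,n3
  Y(R2) = 0.0002252+0.000j S between n3,n1
  Y(R3) = 0.0005155+0.000j S between n2,n1
  Y(C1) = 0.000+0.1355j S between n4,n2
  I1: injects 0.158 A into n3 (from n0)
  Y(R4) = 0.001399+0.000j S between n2,n0
  Y(R5) = 0.03344+0.000j S between n1,n0
  Y(R6) = 0.002146+0.000j S between n2,n0
  Y(R7) = 0.02959+0.000j S between n2,n3
  Y(R8) = 0.0002833+0.000j S between n4,n0
  Y(C2) = 0.000+0.4822j S between n3,n1
  Y(L1) = 0.000-0.001355j S between n1,n4
  Y(R9) = 0.05319+0.000j S between n0,n1
  Y(C3) = 0.000+0.1353j S between n1,n2
  Y(R10) = 0.007463+0.000j S between n2,n0
  Y(L2) = 0.000-0.3159j S between n4,n2
  V1: constraint V(n2)−V(n3) = 23
Assemble and solve the 5×5 MNA system:
  V(n1)=-0.4626+0.01820j  V(n2)=17.55-0.1390j  V(n3)=-5.453-0.1390j  V(n4)=17.41-0.1650j
  i(V1)=-0.9089-2.411j

-0.003516+0.01822j A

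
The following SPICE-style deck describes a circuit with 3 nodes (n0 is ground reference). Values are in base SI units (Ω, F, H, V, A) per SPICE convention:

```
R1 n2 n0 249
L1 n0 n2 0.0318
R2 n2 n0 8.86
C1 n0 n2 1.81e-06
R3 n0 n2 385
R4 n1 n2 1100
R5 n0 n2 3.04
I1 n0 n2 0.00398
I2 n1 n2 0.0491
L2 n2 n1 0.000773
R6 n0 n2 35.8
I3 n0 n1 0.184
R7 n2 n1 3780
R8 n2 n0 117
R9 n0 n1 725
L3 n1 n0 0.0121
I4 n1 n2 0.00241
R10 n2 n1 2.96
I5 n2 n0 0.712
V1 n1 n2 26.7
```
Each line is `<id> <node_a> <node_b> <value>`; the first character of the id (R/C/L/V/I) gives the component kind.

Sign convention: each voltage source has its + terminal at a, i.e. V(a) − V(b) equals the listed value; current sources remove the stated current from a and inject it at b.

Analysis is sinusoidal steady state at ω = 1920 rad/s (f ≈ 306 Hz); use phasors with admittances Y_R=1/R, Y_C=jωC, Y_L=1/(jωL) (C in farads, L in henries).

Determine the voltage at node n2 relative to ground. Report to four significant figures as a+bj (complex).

Element admittances at ω=1920 rad/s:
  Y(R1) = 0.004016+0.000j S between n2,n0
  Y(L1) = 0.000-0.01638j S between n0,n2
  Y(R2) = 0.1129+0.000j S between n2,n0
  Y(C1) = 0.000+0.003475j S between n0,n2
  Y(R3) = 0.002597+0.000j S between n0,n2
  Y(R4) = 0.0009091+0.000j S between n1,n2
  Y(R5) = 0.3289+0.000j S between n0,n2
  I1: injects 0.00398 A into n2 (from n0)
  I2: injects 0.0491 A into n2 (from n1)
  Y(L2) = 0.000-0.6738j S between n2,n1
  Y(R6) = 0.02793+0.000j S between n0,n2
  I3: injects 0.184 A into n1 (from n0)
  Y(R7) = 0.0002646+0.000j S between n2,n1
  Y(R8) = 0.008547+0.000j S between n2,n0
  Y(R9) = 0.001379+0.000j S between n0,n1
  Y(L3) = 0.000-0.04304j S between n1,n0
  I4: injects 0.00241 A into n2 (from n1)
  Y(R10) = 0.3378+0.000j S between n2,n1
  I5: injects 0.712 A into n0 (from n2)
  V1: constraint V(n1)−V(n2) = 26.7
Assemble and solve the 3×3 MNA system:
  V(n1)=25.29+2.202j  V(n2)=-1.407+2.202j
  i(V1)=-9.049+19.08j

-1.407+2.202j V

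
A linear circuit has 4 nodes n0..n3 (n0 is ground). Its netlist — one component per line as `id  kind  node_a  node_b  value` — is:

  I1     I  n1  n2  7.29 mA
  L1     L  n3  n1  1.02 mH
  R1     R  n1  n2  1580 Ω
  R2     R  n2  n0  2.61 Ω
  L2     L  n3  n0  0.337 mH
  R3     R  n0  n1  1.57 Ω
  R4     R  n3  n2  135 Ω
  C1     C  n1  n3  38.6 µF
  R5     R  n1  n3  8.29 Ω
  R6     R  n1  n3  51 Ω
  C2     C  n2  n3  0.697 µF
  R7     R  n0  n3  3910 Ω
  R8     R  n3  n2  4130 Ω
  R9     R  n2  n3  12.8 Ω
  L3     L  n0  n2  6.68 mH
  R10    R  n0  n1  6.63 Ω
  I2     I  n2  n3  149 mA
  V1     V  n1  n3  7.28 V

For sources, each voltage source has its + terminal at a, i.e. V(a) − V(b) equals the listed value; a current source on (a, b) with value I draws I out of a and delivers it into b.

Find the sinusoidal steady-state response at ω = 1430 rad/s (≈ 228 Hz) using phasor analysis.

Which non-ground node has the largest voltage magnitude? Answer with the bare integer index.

MNA unknowns: 3 node voltages V₁..V_3 plus 1 source current (V1)
I1: z[1]−=0.00729, z[2]+=0.00729
L1: Y=0.000-0.6856j on G[3,1]
R1: Y=0.0006329+0.000j on G[1,2]
R2: Y=0.3831+0.000j on G[2,0]
L2: Y=0.000-2.075j on G[3,0]
R3: Y=0.6369+0.000j on G[0,1]
R4: Y=0.007407+0.000j on G[3,2]
C1: Y=0.000+0.05520j on G[1,3]
R5: Y=0.1206+0.000j on G[1,3]
R6: Y=0.01961+0.000j on G[1,3]
C2: Y=0.000+0.0009967j on G[2,3]
R7: Y=0.0002558+0.000j on G[0,3]
R8: Y=0.0002421+0.000j on G[3,2]
R9: Y=0.07812+0.000j on G[2,3]
L3: Y=0.000-0.1047j on G[0,2]
R10: Y=0.1508+0.000j on G[0,1]
I2: z[2]−=0.149, z[3]+=0.149
V1: row V1−V3=7.28, i_V1 at 1,3
solve → V1=6.327-2.311j, V2=-0.3510-0.5049j, V3=-0.9533-2.311j
aux → i_V1=-6.016+6.411j

1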